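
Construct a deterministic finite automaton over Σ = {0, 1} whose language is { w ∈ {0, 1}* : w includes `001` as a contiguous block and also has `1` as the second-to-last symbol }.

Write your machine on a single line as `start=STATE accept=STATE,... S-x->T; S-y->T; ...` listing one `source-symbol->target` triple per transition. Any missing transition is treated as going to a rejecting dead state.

Run two small machines in parallel and take their product. One (4 states) tracks whether and how much of `001` has been seen; the other (7 states) tracks the last 2 symbols read. Each combined state is a pair, one component from each; accept when both components accept. After merging equivalent states the machine shrinks.
A 6-state machine:
        0   1  
>  q0   q1  q0 
   q1   q2  q0 
   q2   q2  q3 
   q3   q4  q5 
 * q4   q2  q3 
 * q5   q4  q5 
(> = start, * = accepting)

start=q0; accept=q4,q5; q0-0->q1; q0-1->q0; q1-0->q2; q1-1->q0; q2-0->q2; q2-1->q3; q3-0->q4; q3-1->q5; q4-0->q2; q4-1->q3; q5-0->q4; q5-1->q5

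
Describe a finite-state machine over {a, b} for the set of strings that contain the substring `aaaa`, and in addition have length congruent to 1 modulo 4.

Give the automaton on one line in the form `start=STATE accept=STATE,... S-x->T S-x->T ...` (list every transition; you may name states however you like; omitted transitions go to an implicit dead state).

Handle the two conditions separately and then intersect. The first has 5 states tracking whether and how much of `aaaa` has been seen; the second has 4 states tracking the input length modulo 4. A product state is a pair (one from each), accepting exactly when both do.
With 20 states:
          a    b  
>  S0     S1   S2 
   S1     S3   S4 
   S2     S5   S4 
   S3     S6   S7 
   S4     S8   S7 
   S5     S9   S7 
   S6    S10   S0 
   S7    S11   S0 
   S8    S12   S0 
   S9    S13   S0 
   S10   S14  S14 
   S11   S15   S2 
   S12   S16   S2 
   S13   S14   S2 
 * S14   S17  S17 
   S15   S18   S4 
   S16   S17   S4 
   S17   S19  S19 
   S18   S19   S7 
   S19   S10  S10 
(> = start, * = accepting)

start=S0 accept=S14 S0-a->S1 S0-b->S2 S1-a->S3 S1-b->S4 S2-a->S5 S2-b->S4 S3-a->S6 S3-b->S7 S4-a->S8 S4-b->S7 S5-a->S9 S5-b->S7 S6-a->S10 S6-b->S0 S7-a->S11 S7-b->S0 S8-a->S12 S8-b->S0 S9-a->S13 S9-b->S0 S10-a->S14 S10-b->S14 S11-a->S15 S11-b->S2 S12-a->S16 S12-b->S2 S13-a->S14 S13-b->S2 S14-a->S17 S14-b->S17 S15-a->S18 S15-b->S4 S16-a->S17 S16-b->S4 S17-a->S19 S17-b->S19 S18-a->S19 S18-b->S7 S19-a->S10 S19-b->S10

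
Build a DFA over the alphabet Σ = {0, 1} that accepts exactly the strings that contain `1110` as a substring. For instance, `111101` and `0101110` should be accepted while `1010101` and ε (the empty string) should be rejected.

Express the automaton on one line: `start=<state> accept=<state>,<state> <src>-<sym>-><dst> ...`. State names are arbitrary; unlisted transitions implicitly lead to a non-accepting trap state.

States A..D record the length of the longest prefix of `1110` that matches the current input suffix. Reaching E means `1110` has been seen, and we stay there forever. Accept from E.
A 5-state machine:
       0  1 
>  A   A  B 
   B   A  C 
   C   A  D 
   D   E  D 
 * E   E  E 
(> = start, * = accepting)

start=A accept=E A-0->A A-1->B B-0->A B-1->C C-0->A C-1->D D-0->E D-1->D E-0->E E-1->E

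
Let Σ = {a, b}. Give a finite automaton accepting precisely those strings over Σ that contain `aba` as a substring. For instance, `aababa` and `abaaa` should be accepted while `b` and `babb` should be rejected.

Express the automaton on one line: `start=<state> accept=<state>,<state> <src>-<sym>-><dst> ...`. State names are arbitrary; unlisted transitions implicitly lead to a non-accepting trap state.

start=s0 accept=s3 s0-a->s1 s0-b->s0 s1-a->s1 s1-b->s2 s2-a->s3 s2-b->s0 s3-a->s3 s3-b->s3

Track how much of `aba` has been matched so far: state s0 is no progress, s3 is the absorbing accept state reached once `aba` has occurred. Intermediate states record partial matches; on a mismatch, fall back to the longest reusable overlap.
A 4-state machine:
        a   b  
>  s0   s1  s0 
   s1   s1  s2 
   s2   s3  s0 
 * s3   s3  s3 
(> = start, * = accepting)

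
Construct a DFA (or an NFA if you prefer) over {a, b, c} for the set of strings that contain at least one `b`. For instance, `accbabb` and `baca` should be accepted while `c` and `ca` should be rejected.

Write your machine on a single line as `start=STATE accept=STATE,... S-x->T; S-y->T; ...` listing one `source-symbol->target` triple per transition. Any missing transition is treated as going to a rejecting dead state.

start=s0; accept=s1,s2; s0-a->s0; s0-b->s1; s0-c->s0; s1-a->s1; s1-b->s2; s1-c->s1; s2-a->s2; s2-b->s2; s2-c->s2

Count `b`s, saturating at 2: state s0 means no `b` yet, s1 means one `b` seen, s2 means more than one. Each `b` increments (capped at s2); other symbols loop. Accept from {s1, s2}.
3 states suffice.
        a   b   c  
>  s0   s0  s1  s0 
 * s1   s1  s2  s1 
 * s2   s2  s2  s2 
(> = start, * = accepting)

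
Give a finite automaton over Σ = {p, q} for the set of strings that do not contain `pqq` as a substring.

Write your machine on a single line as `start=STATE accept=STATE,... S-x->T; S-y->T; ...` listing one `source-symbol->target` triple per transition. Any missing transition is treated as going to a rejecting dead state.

start=S0; accept=S0,S1,S2; S0-p->S1; S0-q->S0; S1-p->S1; S1-q->S2; S2-p->S1; S2-q->S3; S3-p->S3; S3-q->S3

Track partial matches of the forbidden pattern `pqq`. State S3 is a dead state reached once `pqq` has occurred; every other state accepts. S0 means no part of `pqq` is currently matched.
A 4-state machine:
        p   q  
>* S0   S1  S0 
 * S1   S1  S2 
 * S2   S1  S3 
   S3   S3  S3 
(> = start, * = accepting)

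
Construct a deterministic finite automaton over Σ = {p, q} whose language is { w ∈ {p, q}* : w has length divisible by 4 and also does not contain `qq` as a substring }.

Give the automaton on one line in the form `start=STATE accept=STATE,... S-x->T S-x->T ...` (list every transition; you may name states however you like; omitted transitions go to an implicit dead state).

Build one automaton per condition and run them in lockstep. The first has 4 states tracking the input length modulo 4; the second has 3 states tracking partial matches of the forbidden pattern `qq`. A product state is a pair (one from each), accepting exactly when both do.
With 12 states:
          p    q  
>* S0     S1   S2 
   S1     S3   S4 
   S2     S3   S5 
   S3     S6   S7 
   S4     S6   S8 
   S5     S8   S8 
   S6     S0   S9 
   S7     S0  S10 
   S8    S10  S10 
 * S9     S1  S11 
   S10   S11  S11 
   S11    S5   S5 
(> = start, * = accepting)

start=S0 accept=S0,S9 S0-p->S1 S0-q->S2 S1-p->S3 S1-q->S4 S2-p->S3 S2-q->S5 S3-p->S6 S3-q->S7 S4-p->S6 S4-q->S8 S5-p->S8 S5-q->S8 S6-p->S0 S6-q->S9 S7-p->S0 S7-q->S10 S8-p->S10 S8-q->S10 S9-p->S1 S9-q->S11 S10-p->S11 S10-q->S11 S11-p->S5 S11-q->S5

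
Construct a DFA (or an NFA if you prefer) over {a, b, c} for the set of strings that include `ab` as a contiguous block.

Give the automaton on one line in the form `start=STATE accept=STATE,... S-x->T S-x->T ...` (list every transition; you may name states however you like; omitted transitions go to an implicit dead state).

Track how much of `ab` has been matched so far: state s0 is no progress, s2 is the absorbing accept state reached once `ab` has occurred. Intermediate states record partial matches; on a mismatch, fall back to the longest reusable overlap.
        a   b   c  
>  s0   s1  s0  s0 
   s1   s1  s2  s0 
 * s2   s2  s2  s2 
(> = start, * = accepting)

start=s0 accept=s2 s0-a->s1 s0-b->s0 s0-c->s0 s1-a->s1 s1-b->s2 s1-c->s0 s2-a->s2 s2-b->s2 s2-c->s2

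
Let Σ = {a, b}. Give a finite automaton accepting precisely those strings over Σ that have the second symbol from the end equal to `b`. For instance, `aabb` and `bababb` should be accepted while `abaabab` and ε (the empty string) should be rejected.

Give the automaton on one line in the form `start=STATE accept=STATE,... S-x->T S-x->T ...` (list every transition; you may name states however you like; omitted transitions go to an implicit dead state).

Because acceptance depends on a position counted from the end, the machine has to buffer the most recent 2 symbols. Make each state the string of the last up-to-2 symbols read; on input `x` shift the window left and append `x`. Accept when the buffered window has length 2 and begins with `b`.
A 7-state machine:
        a   b  
>  q0   q1  q2 
   q1   q3  q4 
   q2   q5  q6 
   q3   q3  q4 
   q4   q5  q6 
 * q5   q3  q4 
 * q6   q5  q6 
(> = start, * = accepting)

start=q0 accept=q5,q6 q0-a->q1 q0-b->q2 q1-a->q3 q1-b->q4 q2-a->q5 q2-b->q6 q3-a->q3 q3-b->q4 q4-a->q5 q4-b->q6 q5-a->q3 q5-b->q4 q6-a->q5 q6-b->q6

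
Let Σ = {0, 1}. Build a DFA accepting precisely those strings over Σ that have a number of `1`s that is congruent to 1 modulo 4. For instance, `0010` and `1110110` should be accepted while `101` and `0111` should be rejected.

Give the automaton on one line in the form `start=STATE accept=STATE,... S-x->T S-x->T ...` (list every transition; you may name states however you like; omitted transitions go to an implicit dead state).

Keep the running count of `1`s modulo 4: each `1` advances along the cycle q0 → q1 → q2 → q3 → q0 while other symbols loop. Accept at q1.
4 states suffice.
        0   1  
>  q0   q0  q1 
 * q1   q1  q2 
   q2   q2  q3 
   q3   q3  q0 
(> = start, * = accepting)

start=q0 accept=q1 q0-0->q0 q0-1->q1 q1-0->q1 q1-1->q2 q2-0->q2 q2-1->q3 q3-0->q3 q3-1->q0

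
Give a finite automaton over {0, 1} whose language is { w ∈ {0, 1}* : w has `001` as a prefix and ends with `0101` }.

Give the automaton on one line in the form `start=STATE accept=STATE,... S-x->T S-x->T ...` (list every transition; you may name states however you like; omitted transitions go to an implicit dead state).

start=q0 accept=q8 q0-0->q1 q0-1->q2 q1-0->q3 q1-1->q2 q2-0->q2 q2-1->q2 q3-0->q2 q3-1->q4 q4-0->q5 q4-1->q6 q5-0->q7 q5-1->q8 q6-0->q7 q6-1->q6 q7-0->q7 q7-1->q4 q8-0->q5 q8-1->q6

Build one automaton per condition and run them in lockstep. One (5 states) tracks whether the input so far still matches the prefix `001`; the other (5 states) tracks how much of the suffix `0101` has currently been matched. Each combined state is a pair, one component from each; accept when both components accept. Equivalent product states are then merged.
With 9 states:
        0   1  
>  q0   q1  q2 
   q1   q3  q2 
   q2   q2  q2 
   q3   q2  q4 
   q4   q5  q6 
   q5   q7  q8 
   q6   q7  q6 
   q7   q7  q4 
 * q8   q5  q6 
(> = start, * = accepting)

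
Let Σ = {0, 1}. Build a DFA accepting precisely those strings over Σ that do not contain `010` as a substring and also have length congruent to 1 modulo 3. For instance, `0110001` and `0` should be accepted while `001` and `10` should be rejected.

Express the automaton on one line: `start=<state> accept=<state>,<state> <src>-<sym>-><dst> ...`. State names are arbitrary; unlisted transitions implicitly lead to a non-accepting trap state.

start=S0 accept=S1,S2,S9 S0-0->S1 S0-1->S2 S1-0->S3 S1-1->S4 S2-0->S3 S2-1->S5 S3-0->S6 S3-1->S7 S4-0->S8 S4-1->S0 S5-0->S6 S5-1->S0 S6-0->S1 S6-1->S9 S7-0->S10 S7-1->S2 S8-0->S10 S8-1->S10 S9-0->S11 S9-1->S5 S10-0->S11 S10-1->S11 S11-0->S8 S11-1->S8

Build one automaton per condition and run them in lockstep. One (4 states) tracks partial matches of the forbidden pattern `010`; the other (3 states) tracks the input length modulo 3. Each combined state is a pair, one component from each; accept when both components accept.
With 12 states:
          0    1  
>  S0     S1   S2 
 * S1     S3   S4 
 * S2     S3   S5 
   S3     S6   S7 
   S4     S8   S0 
   S5     S6   S0 
   S6     S1   S9 
   S7    S10   S2 
   S8    S10  S10 
 * S9    S11   S5 
   S10   S11  S11 
   S11    S8   S8 
(> = start, * = accepting)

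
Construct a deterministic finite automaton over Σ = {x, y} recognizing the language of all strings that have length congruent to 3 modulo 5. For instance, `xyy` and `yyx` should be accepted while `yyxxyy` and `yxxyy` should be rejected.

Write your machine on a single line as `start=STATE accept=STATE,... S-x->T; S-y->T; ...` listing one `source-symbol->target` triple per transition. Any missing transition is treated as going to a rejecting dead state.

start=A; accept=D; A-x->B; A-y->B; B-x->C; B-y->C; C-x->D; C-y->D; D-x->E; D-y->E; E-x->A; E-y->A

Only the length mod 5 matters, so use a 5-cycle: from any state, every input symbol moves to the next state, wrapping E back to A. Mark D accepting.
5 states suffice.
       x  y 
>  A   B  B 
   B   C  C 
   C   D  D 
 * D   E  E 
   E   A  A 
(> = start, * = accepting)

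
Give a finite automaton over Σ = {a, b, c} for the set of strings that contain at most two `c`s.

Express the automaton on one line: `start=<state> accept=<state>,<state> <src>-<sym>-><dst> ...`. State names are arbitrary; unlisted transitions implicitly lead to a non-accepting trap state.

start=q0 accept=q0,q1,q2 q0-a->q0 q0-b->q0 q0-c->q1 q1-a->q1 q1-b->q1 q1-c->q2 q2-a->q2 q2-b->q2 q2-c->q3 q3-a->q3 q3-b->q3 q3-c->q3

Count `c`s, saturating at 3: states q0 through q2 mean 0 through 2 `c`s seen; q3 means more than 2. Each `c` increments (capped at q3); other symbols loop. Accept from {q0, q1, q2}.
4 states suffice.
        a   b   c  
>* q0   q0  q0  q1 
 * q1   q1  q1  q2 
 * q2   q2  q2  q3 
   q3   q3  q3  q3 
(> = start, * = accepting)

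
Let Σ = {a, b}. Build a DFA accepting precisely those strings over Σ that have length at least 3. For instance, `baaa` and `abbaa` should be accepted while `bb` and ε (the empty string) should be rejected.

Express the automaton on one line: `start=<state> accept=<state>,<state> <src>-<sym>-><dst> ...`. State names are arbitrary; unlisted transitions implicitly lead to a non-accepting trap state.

We only need to distinguish lengths 0, 1, …, 3, and '>3'. Chain s0 → s1 → s2 → s3 → s4 on every symbol, with s4 looping. Accepting states: {s3, s4}.
A 5-state machine:
        a   b  
>  s0   s1  s1 
   s1   s2  s2 
   s2   s3  s3 
 * s3   s4  s4 
 * s4   s4  s4 
(> = start, * = accepting)

start=s0 accept=s3,s4 s0-a->s1 s0-b->s1 s1-a->s2 s1-b->s2 s2-a->s3 s2-b->s3 s3-a->s4 s3-b->s4 s4-a->s4 s4-b->s4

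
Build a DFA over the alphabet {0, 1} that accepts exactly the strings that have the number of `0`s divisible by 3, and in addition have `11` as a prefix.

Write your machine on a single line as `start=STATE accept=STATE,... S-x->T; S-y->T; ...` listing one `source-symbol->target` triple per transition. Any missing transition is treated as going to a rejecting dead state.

Build one automaton per condition and run them in lockstep. The first has 3 states tracking the count of `0`s modulo 3; the second has 4 states tracking whether the input so far still matches the prefix `11`. A product state is a pair (one from each), accepting exactly when both do.
An 8-state machine:
        0   1  
>  s0   s1  s2 
   s1   s3  s1 
   s2   s1  s4 
   s3   s5  s3 
 * s4   s6  s4 
   s5   s1  s5 
   s6   s7  s6 
   s7   s4  s7 
(> = start, * = accepting)

start=s0; accept=s4; s0-0->s1; s0-1->s2; s1-0->s3; s1-1->s1; s2-0->s1; s2-1->s4; s3-0->s5; s3-1->s3; s4-0->s6; s4-1->s4; s5-0->s1; s5-1->s5; s6-0->s7; s6-1->s6; s7-0->s4; s7-1->s7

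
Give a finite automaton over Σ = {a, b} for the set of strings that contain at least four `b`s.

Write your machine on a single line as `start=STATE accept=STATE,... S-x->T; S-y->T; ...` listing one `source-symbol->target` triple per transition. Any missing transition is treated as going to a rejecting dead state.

Count `b`s, saturating at 5: states S0 through S4 mean 0 through 4 `b`s seen; S5 means more than 4. Each `b` increments (capped at S5); other symbols loop. Accept from {S4, S5}.
A 6-state machine:
        a   b  
>  S0   S0  S1 
   S1   S1  S2 
   S2   S2  S3 
   S3   S3  S4 
 * S4   S4  S5 
 * S5   S5  S5 
(> = start, * = accepting)

start=S0; accept=S4,S5; S0-a->S0; S0-b->S1; S1-a->S1; S1-b->S2; S2-a->S2; S2-b->S3; S3-a->S3; S3-b->S4; S4-a->S4; S4-b->S5; S5-a->S5; S5-b->S5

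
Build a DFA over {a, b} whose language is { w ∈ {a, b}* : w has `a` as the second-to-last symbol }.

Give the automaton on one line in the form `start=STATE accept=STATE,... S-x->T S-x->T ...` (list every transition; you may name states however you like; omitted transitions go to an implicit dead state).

start=s0 accept=s3,s4 s0-a->s1 s0-b->s2 s1-a->s3 s1-b->s4 s2-a->s5 s2-b->s6 s3-a->s3 s3-b->s4 s4-a->s5 s4-b->s6 s5-a->s3 s5-b->s4 s6-a->s5 s6-b->s6

Because acceptance depends on a position counted from the end, the machine has to buffer the most recent 2 symbols. Make each state the string of the last up-to-2 symbols read; on input `x` shift the window left and append `x`. Accept when the buffered window has length 2 and begins with `a`.
A 7-state machine:
        a   b  
>  s0   s1  s2 
   s1   s3  s4 
   s2   s5  s6 
 * s3   s3  s4 
 * s4   s5  s6 
   s5   s3  s4 
   s6   s5  s6 
(> = start, * = accepting)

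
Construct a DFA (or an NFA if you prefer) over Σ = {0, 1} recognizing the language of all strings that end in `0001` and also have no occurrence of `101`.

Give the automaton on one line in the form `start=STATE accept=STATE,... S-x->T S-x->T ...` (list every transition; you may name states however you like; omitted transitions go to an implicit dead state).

Handle the two conditions separately and then intersect. One (5 states) tracks how much of the suffix `0001` has currently been matched; the other (4 states) tracks partial matches of the forbidden pattern `101`. Each combined state is a pair, one component from each; accept when both components accept. After merging equivalent states the machine shrinks.
An 8-state machine:
        0   1  
>  S0   S1  S2 
   S1   S3  S2 
   S2   S4  S2 
   S3   S5  S2 
   S4   S3  S6 
   S5   S5  S7 
   S6   S6  S6 
 * S7   S4  S2 
(> = start, * = accepting)

start=S0 accept=S7 S0-0->S1 S0-1->S2 S1-0->S3 S1-1->S2 S2-0->S4 S2-1->S2 S3-0->S5 S3-1->S2 S4-0->S3 S4-1->S6 S5-0->S5 S5-1->S7 S6-0->S6 S6-1->S6 S7-0->S4 S7-1->S2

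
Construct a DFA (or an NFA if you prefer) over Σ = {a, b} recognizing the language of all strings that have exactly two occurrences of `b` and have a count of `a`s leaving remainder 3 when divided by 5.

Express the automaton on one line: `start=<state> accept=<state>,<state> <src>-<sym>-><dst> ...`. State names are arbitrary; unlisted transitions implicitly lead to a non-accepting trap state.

Run two small machines in parallel and take their product. The first has 4 states tracking the count of `b`s, saturating at 3; the second has 5 states tracking the count of `a`s modulo 5. A product state is a pair (one from each), accepting exactly when both do. Minimizing collapses redundant product states.
          a    b  
>  S0     S1   S2 
   S1     S3   S4 
   S2     S4   S5 
   S3     S6   S7 
   S4     S7   S8 
   S5     S8   S9 
   S6    S10  S11 
   S7    S11  S12 
   S8    S12   S9 
   S9     S9   S9 
   S10    S0  S13 
   S11   S13  S14 
   S12   S14   S9 
   S13    S2  S15 
 * S14   S15   S9 
   S15    S5   S9 
(> = start, * = accepting)

start=S0 accept=S14 S0-a->S1 S0-b->S2 S1-a->S3 S1-b->S4 S2-a->S4 S2-b->S5 S3-a->S6 S3-b->S7 S4-a->S7 S4-b->S8 S5-a->S8 S5-b->S9 S6-a->S10 S6-b->S11 S7-a->S11 S7-b->S12 S8-a->S12 S8-b->S9 S9-a->S9 S9-b->S9 S10-a->S0 S10-b->S13 S11-a->S13 S11-b->S14 S12-a->S14 S12-b->S9 S13-a->S2 S13-b->S15 S14-a->S15 S14-b->S9 S15-a->S5 S15-b->S9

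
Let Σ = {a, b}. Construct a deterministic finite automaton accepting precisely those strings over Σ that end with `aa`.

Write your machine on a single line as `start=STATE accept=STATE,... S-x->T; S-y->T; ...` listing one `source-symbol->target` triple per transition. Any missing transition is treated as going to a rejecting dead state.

start=q0; accept=q2; q0-a->q1; q0-b->q0; q1-a->q2; q1-b->q0; q2-a->q2; q2-b->q0

Remember how much of `aa` the current input suffix matches. State q0 means no match yet; q1 means the last symbol is `a`; q2 means the last 2 symbols are `aa`. Only q2 accepts. On a mismatch, fall back to the longest proper suffix that is still a prefix of `aa`.
        a   b  
>  q0   q1  q0 
   q1   q2  q0 
 * q2   q2  q0 
(> = start, * = accepting)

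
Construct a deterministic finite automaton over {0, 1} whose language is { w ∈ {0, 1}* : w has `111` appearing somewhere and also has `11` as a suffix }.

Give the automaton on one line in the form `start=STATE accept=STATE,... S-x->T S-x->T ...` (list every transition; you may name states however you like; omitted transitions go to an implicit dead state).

Run two small machines in parallel and take their product. The first has 4 states tracking whether and how much of `111` has been seen; the second has 3 states tracking how much of the suffix `11` has currently been matched. A product state is a pair (one from each), accepting exactly when both do.
A 6-state machine:
        0   1  
>  s0   s0  s1 
   s1   s0  s2 
   s2   s0  s3 
 * s3   s4  s3 
   s4   s4  s5 
   s5   s4  s3 
(> = start, * = accepting)

start=s0 accept=s3 s0-0->s0 s0-1->s1 s1-0->s0 s1-1->s2 s2-0->s0 s2-1->s3 s3-0->s4 s3-1->s3 s4-0->s4 s4-1->s5 s5-0->s4 s5-1->s3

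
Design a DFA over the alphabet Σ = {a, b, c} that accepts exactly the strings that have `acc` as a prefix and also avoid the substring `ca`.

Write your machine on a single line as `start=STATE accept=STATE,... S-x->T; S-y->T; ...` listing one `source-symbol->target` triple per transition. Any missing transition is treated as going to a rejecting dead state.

start=q0; accept=q4,q5; q0-a->q1; q0-b->q2; q0-c->q2; q1-a->q2; q1-b->q2; q1-c->q3; q2-a->q2; q2-b->q2; q2-c->q2; q3-a->q2; q3-b->q2; q3-c->q4; q4-a->q2; q4-b->q5; q4-c->q4; q5-a->q5; q5-b->q5; q5-c->q4

Handle the two conditions separately and then intersect. The first has 5 states tracking whether the input so far still matches the prefix `acc`; the second has 3 states tracking partial matches of the forbidden pattern `ca`. A product state is a pair (one from each), accepting exactly when both do. Minimizing collapses redundant product states.
With 6 states:
        a   b   c  
>  q0   q1  q2  q2 
   q1   q2  q2  q3 
   q2   q2  q2  q2 
   q3   q2  q2  q4 
 * q4   q2  q5  q4 
 * q5   q5  q5  q4 
(> = start, * = accepting)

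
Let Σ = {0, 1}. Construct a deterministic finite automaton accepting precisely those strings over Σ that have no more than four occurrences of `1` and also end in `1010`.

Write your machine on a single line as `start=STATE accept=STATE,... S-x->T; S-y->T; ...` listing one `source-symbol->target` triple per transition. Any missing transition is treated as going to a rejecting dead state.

start=q0; accept=q8,q13,q18; q0-0->q0; q0-1->q1; q1-0->q2; q1-1->q3; q2-0->q4; q2-1->q5; q3-0->q6; q3-1->q7; q4-0->q4; q4-1->q3; q5-0->q8; q5-1->q7; q6-0->q9; q6-1->q10; q7-0->q11; q7-1->q12; q8-0->q9; q8-1->q10; q9-0->q9; q9-1->q7; q10-0->q13; q10-1->q12; q11-0->q14; q11-1->q15; q12-0->q16; q12-1->q17; q13-0->q14; q13-1->q15; q14-0->q14; q14-1->q12; q15-0->q18; q15-1->q17; q16-0->q19; q16-1->q20; q17-0->q21; q17-1->q17; q18-0->q19; q18-1->q20; q19-0->q19; q19-1->q17; q20-0->q22; q20-1->q17; q21-0->q23; q21-1->q20; q22-0->q23; q22-1->q20; q23-0->q23; q23-1->q17

Run two small machines in parallel and take their product. One (6 states) tracks the count of `1`s, saturating at 5; the other (5 states) tracks how much of the suffix `1010` has currently been matched. Each combined state is a pair, one component from each; accept when both components accept.
24 states suffice.
          0    1  
>  q0     q0   q1 
   q1     q2   q3 
   q2     q4   q5 
   q3     q6   q7 
   q4     q4   q3 
   q5     q8   q7 
   q6     q9  q10 
   q7    q11  q12 
 * q8     q9  q10 
   q9     q9   q7 
   q10   q13  q12 
   q11   q14  q15 
   q12   q16  q17 
 * q13   q14  q15 
   q14   q14  q12 
   q15   q18  q17 
   q16   q19  q20 
   q17   q21  q17 
 * q18   q19  q20 
   q19   q19  q17 
   q20   q22  q17 
   q21   q23  q20 
   q22   q23  q20 
   q23   q23  q17 
(> = start, * = accepting)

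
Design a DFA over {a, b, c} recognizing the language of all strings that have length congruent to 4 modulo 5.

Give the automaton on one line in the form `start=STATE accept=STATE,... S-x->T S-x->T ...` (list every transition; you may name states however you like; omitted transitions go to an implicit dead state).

Only the length mod 5 matters, so use a 5-cycle: from any state, every input symbol moves to the next state, wrapping q4 back to q0. Mark q4 accepting.
A 5-state machine:
        a   b   c  
>  q0   q1  q1  q1 
   q1   q2  q2  q2 
   q2   q3  q3  q3 
   q3   q4  q4  q4 
 * q4   q0  q0  q0 
(> = start, * = accepting)

start=q0 accept=q4 q0-a->q1 q0-b->q1 q0-c->q1 q1-a->q2 q1-b->q2 q1-c->q2 q2-a->q3 q2-b->q3 q2-c->q3 q3-a->q4 q3-b->q4 q3-c->q4 q4-a->q0 q4-b->q0 q4-c->q0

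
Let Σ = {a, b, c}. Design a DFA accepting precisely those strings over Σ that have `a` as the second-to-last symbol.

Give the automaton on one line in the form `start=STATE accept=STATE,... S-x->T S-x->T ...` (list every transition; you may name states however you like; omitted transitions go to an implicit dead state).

start=S0 accept=S4,S5,S6 S0-a->S1 S0-b->S2 S0-c->S3 S1-a->S4 S1-b->S5 S1-c->S6 S2-a->S7 S2-b->S8 S2-c->S9 S3-a->S10 S3-b->S11 S3-c->S12 S4-a->S4 S4-b->S5 S4-c->S6 S5-a->S7 S5-b->S8 S5-c->S9 S6-a->S10 S6-b->S11 S6-c->S12 S7-a->S4 S7-b->S5 S7-c->S6 S8-a->S7 S8-b->S8 S8-c->S9 S9-a->S10 S9-b->S11 S9-c->S12 S10-a->S4 S10-b->S5 S10-c->S6 S11-a->S7 S11-b->S8 S11-c->S9 S12-a->S10 S12-b->S11 S12-c->S12

A DFA must remember the last 2 symbols (since which symbol is second-to-last isn't known until the input ends). Use one state per possible window of the last ≤2 symbols; accept from those whose window starts with `a`.
A 13-state machine:
          a    b    c  
>  S0     S1   S2   S3 
   S1     S4   S5   S6 
   S2     S7   S8   S9 
   S3    S10  S11  S12 
 * S4     S4   S5   S6 
 * S5     S7   S8   S9 
 * S6    S10  S11  S12 
   S7     S4   S5   S6 
   S8     S7   S8   S9 
   S9    S10  S11  S12 
   S10    S4   S5   S6 
   S11    S7   S8   S9 
   S12   S10  S11  S12 
(> = start, * = accepting)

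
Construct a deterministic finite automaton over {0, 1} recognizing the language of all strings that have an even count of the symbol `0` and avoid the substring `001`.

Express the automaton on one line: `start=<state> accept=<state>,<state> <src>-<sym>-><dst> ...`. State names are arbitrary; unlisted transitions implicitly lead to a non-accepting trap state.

start=A accept=A,C,G A-0->B A-1->A B-0->C B-1->D C-0->E C-1->F D-0->G D-1->D E-0->C E-1->H F-0->H F-1->F G-0->E G-1->A H-0->F H-1->H

Handle the two conditions separately and then intersect. The first has 2 states tracking the count of `0`s modulo 2; the second has 4 states tracking partial matches of the forbidden pattern `001`. A product state is a pair (one from each), accepting exactly when both do.
With 8 states:
       0  1 
>* A   B  A 
   B   C  D 
 * C   E  F 
   D   G  D 
   E   C  H 
   F   H  F 
 * G   E  A 
   H   F  H 
(> = start, * = accepting)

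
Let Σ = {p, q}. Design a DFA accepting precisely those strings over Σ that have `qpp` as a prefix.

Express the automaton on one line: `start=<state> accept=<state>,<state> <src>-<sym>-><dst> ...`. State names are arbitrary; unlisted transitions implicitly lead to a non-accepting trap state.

Walk along `qpp` while the input agrees: from A take `q` to B, and so on. Any deviation drops to the rejecting sink E. Once D is reached the prefix is confirmed and every continuation is accepted.
With 5 states:
       p  q 
>  A   E  B 
   B   C  E 
   C   D  E 
 * D   D  D 
   E   E  E 
(> = start, * = accepting)

start=A accept=D A-p->E A-q->B B-p->C B-q->E C-p->D C-q->E D-p->D D-q->D E-p->E E-q->E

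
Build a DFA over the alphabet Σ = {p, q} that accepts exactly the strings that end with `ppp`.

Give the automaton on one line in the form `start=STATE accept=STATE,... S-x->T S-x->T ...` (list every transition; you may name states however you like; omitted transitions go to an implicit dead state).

Let each state record the length of the longest suffix of the input read so far that is also a prefix of `ppp`. s1 means the last symbol is `p`; s2 means the last 2 symbols are `pp`; s3 means the last 3 symbols are `ppp`. Accept only at s3, where the string currently ends in `ppp`.
With 4 states:
        p   q  
>  s0   s1  s0 
   s1   s2  s0 
   s2   s3  s0 
 * s3   s3  s0 
(> = start, * = accepting)

start=s0 accept=s3 s0-p->s1 s0-q->s0 s1-p->s2 s1-q->s0 s2-p->s3 s2-q->s0 s3-p->s3 s3-q->s0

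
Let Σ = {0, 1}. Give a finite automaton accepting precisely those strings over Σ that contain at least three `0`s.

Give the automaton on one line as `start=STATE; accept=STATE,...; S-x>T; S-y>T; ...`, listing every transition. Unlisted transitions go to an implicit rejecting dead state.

Count `0`s, saturating at 4: states S0 through S3 mean 0 through 3 `0`s seen; S4 means more than 3. Each `0` increments (capped at S4); other symbols loop. Accept from {S3, S4}.
A 5-state machine:
        0   1  
>  S0   S1  S0 
   S1   S2  S1 
   S2   S3  S2 
 * S3   S4  S3 
 * S4   S4  S4 
(> = start, * = accepting)

start=S0; accept=S3,S4; S0-0>S1; S0-1>S0; S1-0>S2; S1-1>S1; S2-0>S3; S2-1>S2; S3-0>S4; S3-1>S3; S4-0>S4; S4-1>S4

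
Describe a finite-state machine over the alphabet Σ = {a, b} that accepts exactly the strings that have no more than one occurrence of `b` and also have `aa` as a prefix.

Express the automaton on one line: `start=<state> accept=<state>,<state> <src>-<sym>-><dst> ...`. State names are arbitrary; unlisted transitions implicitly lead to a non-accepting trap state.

Run two small machines in parallel and take their product. The first has 3 states tracking the count of `b`s, saturating at 2; the second has 4 states tracking whether the input so far still matches the prefix `aa`. A product state is a pair (one from each), accepting exactly when both do. Minimizing collapses redundant product states.
        a   b  
>  q0   q1  q2 
   q1   q3  q2 
   q2   q2  q2 
 * q3   q3  q4 
 * q4   q4  q2 
(> = start, * = accepting)

start=q0 accept=q3,q4 q0-a->q1 q0-b->q2 q1-a->q3 q1-b->q2 q2-a->q2 q2-b->q2 q3-a->q3 q3-b->q4 q4-a->q4 q4-b->q2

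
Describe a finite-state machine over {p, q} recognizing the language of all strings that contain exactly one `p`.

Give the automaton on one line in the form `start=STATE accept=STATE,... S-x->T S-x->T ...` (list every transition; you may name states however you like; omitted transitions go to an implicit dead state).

start=s0 accept=s1 s0-p->s1 s0-q->s0 s1-p->s2 s1-q->s1 s2-p->s2 s2-q->s2

Only the number of `p`s matters, and only up to 2. Make a chain s0 → s1 → s2 advanced by each `p` (with s2 absorbing); every other symbol self-loops. The accepting set is {s1}.
3 states suffice.
        p   q  
>  s0   s1  s0 
 * s1   s2  s1 
   s2   s2  s2 
(> = start, * = accepting)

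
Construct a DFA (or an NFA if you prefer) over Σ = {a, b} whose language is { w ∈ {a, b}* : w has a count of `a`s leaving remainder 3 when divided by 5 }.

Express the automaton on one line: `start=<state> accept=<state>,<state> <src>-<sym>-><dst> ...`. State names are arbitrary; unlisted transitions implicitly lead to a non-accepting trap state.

start=q0 accept=q3 q0-a->q1 q0-b->q0 q1-a->q2 q1-b->q1 q2-a->q3 q2-b->q2 q3-a->q4 q3-b->q3 q4-a->q0 q4-b->q4

Keep the running count of `a`s modulo 5: each `a` advances along the cycle q0 → q1 → q2 → q3 → q4 → q0 while other symbols loop. Accept at q3.
With 5 states:
        a   b  
>  q0   q1  q0 
   q1   q2  q1 
   q2   q3  q2 
 * q3   q4  q3 
   q4   q0  q4 
(> = start, * = accepting)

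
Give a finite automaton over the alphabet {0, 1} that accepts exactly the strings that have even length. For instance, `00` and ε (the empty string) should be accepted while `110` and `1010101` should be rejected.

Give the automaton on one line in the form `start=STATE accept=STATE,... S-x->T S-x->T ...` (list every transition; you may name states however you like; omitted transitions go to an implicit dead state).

start=q0 accept=q0 q0-0->q1 q0-1->q1 q1-0->q0 q1-1->q0

Count input length modulo 2: every symbol advances one step around the cycle q0 → q1 → q0. Accept at q0.
2 states suffice.
        0   1  
>* q0   q1  q1 
   q1   q0  q0 
(> = start, * = accepting)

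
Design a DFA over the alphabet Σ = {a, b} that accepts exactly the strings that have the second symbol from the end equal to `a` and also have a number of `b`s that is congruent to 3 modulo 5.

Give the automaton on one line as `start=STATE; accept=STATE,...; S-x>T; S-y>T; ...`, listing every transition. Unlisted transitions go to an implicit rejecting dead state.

Run two small machines in parallel and take their product. The first has 7 states tracking the last 2 symbols read; the second has 5 states tracking the count of `b`s modulo 5. A product state is a pair (one from each), accepting exactly when both do.
23 states suffice.
          a    b  
>  q0     q1   q2 
   q1     q3   q4 
   q2     q5   q6 
   q3     q3   q4 
   q4     q5   q6 
   q5     q7   q8 
   q6     q9  q10 
   q7     q7   q8 
   q8     q9  q10 
   q9    q11  q12 
   q10   q13  q14 
   q11   q11  q12 
 * q12   q13  q14 
   q13   q15  q16 
   q14   q17  q18 
 * q15   q15  q16 
   q16   q17  q18 
   q17   q19  q20 
   q18   q21  q22 
   q19   q19  q20 
   q20   q21  q22 
   q21    q3   q4 
   q22    q5   q6 
(> = start, * = accepting)

start=q0; accept=q12,q15; q0-a>q1; q0-b>q2; q1-a>q3; q1-b>q4; q2-a>q5; q2-b>q6; q3-a>q3; q3-b>q4; q4-a>q5; q4-b>q6; q5-a>q7; q5-b>q8; q6-a>q9; q6-b>q10; q7-a>q7; q7-b>q8; q8-a>q9; q8-b>q10; q9-a>q11; q9-b>q12; q10-a>q13; q10-b>q14; q11-a>q11; q11-b>q12; q12-a>q13; q12-b>q14; q13-a>q15; q13-b>q16; q14-a>q17; q14-b>q18; q15-a>q15; q15-b>q16; q16-a>q17; q16-b>q18; q17-a>q19; q17-b>q20; q18-a>q21; q18-b>q22; q19-a>q19; q19-b>q20; q20-a>q21; q20-b>q22; q21-a>q3; q21-b>q4; q22-a>q5; q22-b>q6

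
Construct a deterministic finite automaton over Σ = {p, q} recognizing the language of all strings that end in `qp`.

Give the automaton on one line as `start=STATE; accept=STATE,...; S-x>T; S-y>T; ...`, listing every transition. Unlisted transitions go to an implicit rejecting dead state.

Remember how much of `qp` the current input suffix matches. State s0 means no match yet; s1 means the last symbol is `q`; s2 means the last 2 symbols are `qp`. Only s2 accepts. On a mismatch, fall back to the longest proper suffix that is still a prefix of `qp`.
A 3-state machine:
        p   q  
>  s0   s0  s1 
   s1   s2  s1 
 * s2   s0  s1 
(> = start, * = accepting)

start=s0; accept=s2; s0-p>s0; s0-q>s1; s1-p>s2; s1-q>s1; s2-p>s0; s2-q>s1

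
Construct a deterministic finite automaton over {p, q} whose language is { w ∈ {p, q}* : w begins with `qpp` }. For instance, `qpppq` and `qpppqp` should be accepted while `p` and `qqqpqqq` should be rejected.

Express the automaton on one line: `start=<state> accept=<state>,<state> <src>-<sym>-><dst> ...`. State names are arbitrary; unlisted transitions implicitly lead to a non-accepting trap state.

start=A accept=D A-p->E A-q->B B-p->C B-q->E C-p->D C-q->E D-p->D D-q->D E-p->E E-q->E

Check the first 3 symbols one by one: A through C record how many have matched `qpp` so far; any wrong symbol goes to the dead state E. After all 3 match we enter the accepting sink D.
       p  q 
>  A   E  B 
   B   C  E 
   C   D  E 
 * D   D  D 
   E   E  E 
(> = start, * = accepting)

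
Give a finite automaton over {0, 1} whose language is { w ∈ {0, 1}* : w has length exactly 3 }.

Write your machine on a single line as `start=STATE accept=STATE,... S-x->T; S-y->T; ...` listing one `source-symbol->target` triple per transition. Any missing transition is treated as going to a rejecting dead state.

Count input length up to 4: every symbol moves from S0 toward S4, which means 'more than 3' and absorbs. Accept from {S3}.
With 5 states:
        0   1  
>  S0   S1  S1 
   S1   S2  S2 
   S2   S3  S3 
 * S3   S4  S4 
   S4   S4  S4 
(> = start, * = accepting)

start=S0; accept=S3; S0-0->S1; S0-1->S1; S1-0->S2; S1-1->S2; S2-0->S3; S2-1->S3; S3-0->S4; S3-1->S4; S4-0->S4; S4-1->S4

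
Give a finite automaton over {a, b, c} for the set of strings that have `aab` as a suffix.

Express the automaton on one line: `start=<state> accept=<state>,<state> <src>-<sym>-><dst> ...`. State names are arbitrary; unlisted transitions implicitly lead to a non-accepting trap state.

Remember how much of `aab` the current input suffix matches. State s0 means no match yet; s1 means the last symbol is `a`; s2 means the last 2 symbols are `aa`; s3 means the last 3 symbols are `aab`. Only s3 accepts. On a mismatch, fall back to the longest proper suffix that is still a prefix of `aab`.
With 4 states:
        a   b   c  
>  s0   s1  s0  s0 
   s1   s2  s0  s0 
   s2   s2  s3  s0 
 * s3   s1  s0  s0 
(> = start, * = accepting)

start=s0 accept=s3 s0-a->s1 s0-b->s0 s0-c->s0 s1-a->s2 s1-b->s0 s1-c->s0 s2-a->s2 s2-b->s3 s2-c->s0 s3-a->s1 s3-b->s0 s3-c->s0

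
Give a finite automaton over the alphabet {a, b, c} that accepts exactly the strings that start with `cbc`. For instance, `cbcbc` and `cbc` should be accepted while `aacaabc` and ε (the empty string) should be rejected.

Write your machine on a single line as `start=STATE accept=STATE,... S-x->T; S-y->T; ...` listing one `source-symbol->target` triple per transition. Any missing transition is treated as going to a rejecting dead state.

start=S0; accept=S3; S0-a->S4; S0-b->S4; S0-c->S1; S1-a->S4; S1-b->S2; S1-c->S4; S2-a->S4; S2-b->S4; S2-c->S3; S3-a->S3; S3-b->S3; S3-c->S3; S4-a->S4; S4-b->S4; S4-c->S4

Walk along `cbc` while the input agrees: from S0 take `c` to S1, and so on. Any deviation drops to the rejecting sink S4. Once S3 is reached the prefix is confirmed and every continuation is accepted.
        a   b   c  
>  S0   S4  S4  S1 
   S1   S4  S2  S4 
   S2   S4  S4  S3 
 * S3   S3  S3  S3 
   S4   S4  S4  S4 
(> = start, * = accepting)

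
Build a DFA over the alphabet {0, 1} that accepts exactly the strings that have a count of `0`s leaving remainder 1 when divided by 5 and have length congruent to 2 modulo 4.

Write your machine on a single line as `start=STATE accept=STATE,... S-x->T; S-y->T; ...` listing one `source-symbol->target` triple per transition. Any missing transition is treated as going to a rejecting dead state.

Run two small machines in parallel and take their product. The first has 5 states tracking the count of `0`s modulo 5; the second has 4 states tracking the input length modulo 4. A product state is a pair (one from each), accepting exactly when both do.
With 20 states:
          0    1  
>  q0     q1   q2 
   q1     q3   q4 
   q2     q4   q5 
   q3     q6   q7 
 * q4     q7   q8 
   q5     q8   q9 
   q6    q10  q11 
   q7    q11  q12 
   q8    q12  q13 
   q9    q13   q0 
   q10    q2  q14 
   q11   q14  q15 
   q12   q15  q16 
   q13   q16   q1 
   q14    q5  q17 
   q15   q17  q18 
   q16   q18   q3 
   q17    q9  q19 
   q18   q19   q6 
   q19    q0  q10 
(> = start, * = accepting)

start=q0; accept=q4; q0-0->q1; q0-1->q2; q1-0->q3; q1-1->q4; q2-0->q4; q2-1->q5; q3-0->q6; q3-1->q7; q4-0->q7; q4-1->q8; q5-0->q8; q5-1->q9; q6-0->q10; q6-1->q11; q7-0->q11; q7-1->q12; q8-0->q12; q8-1->q13; q9-0->q13; q9-1->q0; q10-0->q2; q10-1->q14; q11-0->q14; q11-1->q15; q12-0->q15; q12-1->q16; q13-0->q16; q13-1->q1; q14-0->q5; q14-1->q17; q15-0->q17; q15-1->q18; q16-0->q18; q16-1->q3; q17-0->q9; q17-1->q19; q18-0->q19; q18-1->q6; q19-0->q0; q19-1->q10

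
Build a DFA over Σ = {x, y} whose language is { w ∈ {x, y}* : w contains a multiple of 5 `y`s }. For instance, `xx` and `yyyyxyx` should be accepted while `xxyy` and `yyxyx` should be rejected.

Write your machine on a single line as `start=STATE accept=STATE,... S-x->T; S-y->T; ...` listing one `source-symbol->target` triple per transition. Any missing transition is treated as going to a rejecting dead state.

Keep the running count of `y`s modulo 5: each `y` advances along the cycle s0 → s1 → s2 → s3 → s4 → s0 while other symbols loop. Accept at s0.
        x   y  
>* s0   s0  s1 
   s1   s1  s2 
   s2   s2  s3 
   s3   s3  s4 
   s4   s4  s0 
(> = start, * = accepting)

start=s0; accept=s0; s0-x->s0; s0-y->s1; s1-x->s1; s1-y->s2; s2-x->s2; s2-y->s3; s3-x->s3; s3-y->s4; s4-x->s4; s4-y->s0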